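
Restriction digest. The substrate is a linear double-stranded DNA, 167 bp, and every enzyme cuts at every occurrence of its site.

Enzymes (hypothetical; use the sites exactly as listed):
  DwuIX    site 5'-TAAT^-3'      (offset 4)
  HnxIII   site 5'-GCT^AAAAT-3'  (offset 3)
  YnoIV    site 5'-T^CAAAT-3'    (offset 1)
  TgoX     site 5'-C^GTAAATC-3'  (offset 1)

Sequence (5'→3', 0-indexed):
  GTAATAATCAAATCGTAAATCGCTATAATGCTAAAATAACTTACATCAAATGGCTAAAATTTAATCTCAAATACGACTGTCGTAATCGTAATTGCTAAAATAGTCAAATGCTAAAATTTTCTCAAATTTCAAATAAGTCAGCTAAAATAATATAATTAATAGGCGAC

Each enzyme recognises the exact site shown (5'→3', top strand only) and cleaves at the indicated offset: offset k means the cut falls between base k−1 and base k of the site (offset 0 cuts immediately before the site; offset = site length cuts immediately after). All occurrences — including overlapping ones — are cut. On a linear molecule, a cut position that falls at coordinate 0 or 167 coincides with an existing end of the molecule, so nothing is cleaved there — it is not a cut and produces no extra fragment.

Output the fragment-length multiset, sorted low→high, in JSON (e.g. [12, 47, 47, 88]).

Scan for sites:
  DwuIX TAAT/4: at [1, 4, 25, 61, 82, 88, 147, 152, 156] ⇒ [5, 8, 29, 65, 86, 92, 151, 156, 160]
  HnxIII GCTAAAAT/3: at [29, 52, 93, 109, 140] ⇒ [32, 55, 96, 112, 143]
  YnoIV TCAAAT/1: at [7, 45, 66, 103, 121, 128] ⇒ [8, 46, 67, 104, 122, 129]
  TgoX CGTAAATC/1: at [13] ⇒ [14]

Pooled cuts: [5, 8, 14, 29, 32, 46, 55, 65, 67, 86, 92, 96, 104, 112, 122, 129, 143, 151, 156, 160]

Fragment lengths:
  [0,5): 5 bp
  [5,8): 3 bp
  [8,14): 6 bp
  [14,29): 15 bp
  [29,32): 3 bp
  [32,46): 14 bp
  [46,55): 9 bp
  [55,65): 10 bp
  [65,67): 2 bp
  [67,86): 19 bp
  [86,92): 6 bp
  [92,96): 4 bp
  [96,104): 8 bp
  [104,112): 8 bp
  [112,122): 10 bp
  [122,129): 7 bp
  [129,143): 14 bp
  [143,151): 8 bp
  [151,156): 5 bp
  [156,160): 4 bp
  [160,167): 7 bp

[2,3,3,4,4,5,5,6,6,7,7,8,8,8,9,10,10,14,14,15,19]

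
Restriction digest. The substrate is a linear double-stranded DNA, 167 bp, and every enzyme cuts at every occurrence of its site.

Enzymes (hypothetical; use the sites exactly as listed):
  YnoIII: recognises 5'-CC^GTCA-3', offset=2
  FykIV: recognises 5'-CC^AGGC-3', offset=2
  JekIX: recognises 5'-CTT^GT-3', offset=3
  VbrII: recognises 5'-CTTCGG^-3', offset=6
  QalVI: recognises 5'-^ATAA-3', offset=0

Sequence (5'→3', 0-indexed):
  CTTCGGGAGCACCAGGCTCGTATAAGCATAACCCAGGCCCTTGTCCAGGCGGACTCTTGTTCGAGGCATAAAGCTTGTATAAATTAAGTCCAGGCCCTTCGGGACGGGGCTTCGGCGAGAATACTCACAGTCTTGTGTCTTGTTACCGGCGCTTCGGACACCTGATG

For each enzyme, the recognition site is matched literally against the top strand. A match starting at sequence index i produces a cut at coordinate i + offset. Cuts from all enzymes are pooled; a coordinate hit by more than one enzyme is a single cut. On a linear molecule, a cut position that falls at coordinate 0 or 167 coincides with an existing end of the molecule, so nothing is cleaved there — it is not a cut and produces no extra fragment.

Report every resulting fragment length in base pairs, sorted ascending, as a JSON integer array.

[2,4,6,6,7,7,7,8,8,9,9,10,11,12,13,13,16,19]

Site scan:
  YnoIII (CCGTCA, off=2): no sites
  FykIV (CCAGGC, off=2): starts [11, 32, 44, 89] → cuts [13, 34, 46, 91]
  JekIX (CTTGT, off=3): starts [39, 55, 73, 131, 138] → cuts [42, 58, 76, 134, 141]
  VbrII (CTTCGG, off=6): starts [0, 96, 109, 151] → cuts [6, 102, 115, 157]
  QalVI (ATAA, off=0): starts [21, 27, 67, 78] → cuts [21, 27, 67, 78]

Pooled cuts: [6, 13, 21, 27, 34, 42, 46, 58, 67, 76, 78, 91, 102, 115, 134, 141, 157]

Fragment lengths:
  [0,6): 6 bp
  [6,13): 7 bp
  [13,21): 8 bp
  [21,27): 6 bp
  [27,34): 7 bp
  [34,42): 8 bp
  [42,46): 4 bp
  [46,58): 12 bp
  [58,67): 9 bp
  [67,76): 9 bp
  [76,78): 2 bp
  [78,91): 13 bp
  [91,102): 11 bp
  [102,115): 13 bp
  [115,134): 19 bp
  [134,141): 7 bp
  [141,157): 16 bp
  [157,167): 10 bp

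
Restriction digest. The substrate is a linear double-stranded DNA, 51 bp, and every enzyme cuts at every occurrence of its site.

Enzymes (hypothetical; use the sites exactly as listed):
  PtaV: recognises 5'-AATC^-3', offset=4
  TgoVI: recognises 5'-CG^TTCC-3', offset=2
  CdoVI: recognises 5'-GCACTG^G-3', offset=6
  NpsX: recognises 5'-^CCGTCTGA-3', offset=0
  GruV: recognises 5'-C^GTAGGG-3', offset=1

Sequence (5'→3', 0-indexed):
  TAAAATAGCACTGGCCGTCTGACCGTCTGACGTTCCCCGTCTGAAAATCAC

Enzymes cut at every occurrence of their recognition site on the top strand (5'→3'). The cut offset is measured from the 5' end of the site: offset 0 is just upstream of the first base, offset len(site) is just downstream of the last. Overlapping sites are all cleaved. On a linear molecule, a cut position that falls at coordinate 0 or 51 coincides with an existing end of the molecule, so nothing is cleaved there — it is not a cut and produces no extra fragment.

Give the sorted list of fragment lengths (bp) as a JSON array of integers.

Scan for sites:
  PtaV (AATC, off=4): starts [45] → cuts [49]
  TgoVI (CGTTCC, off=2): starts [30] → cuts [32]
  CdoVI (GCACTGG, off=6): starts [7] → cuts [13]
  NpsX (CCGTCTGA, off=0): starts [14, 22, 36] → cuts [14, 22, 36]
  GruV (CGTAGGG, off=1): no sites

All cut coordinates (distinct, sorted): [13, 14, 22, 32, 36, 49]

Fragment lengths:
  [0,13): 13 bp
  [13,14): 1 bp
  [14,22): 8 bp
  [22,32): 10 bp
  [32,36): 4 bp
  [36,49): 13 bp
  [49,51): 2 bp

[1,2,4,8,10,13,13]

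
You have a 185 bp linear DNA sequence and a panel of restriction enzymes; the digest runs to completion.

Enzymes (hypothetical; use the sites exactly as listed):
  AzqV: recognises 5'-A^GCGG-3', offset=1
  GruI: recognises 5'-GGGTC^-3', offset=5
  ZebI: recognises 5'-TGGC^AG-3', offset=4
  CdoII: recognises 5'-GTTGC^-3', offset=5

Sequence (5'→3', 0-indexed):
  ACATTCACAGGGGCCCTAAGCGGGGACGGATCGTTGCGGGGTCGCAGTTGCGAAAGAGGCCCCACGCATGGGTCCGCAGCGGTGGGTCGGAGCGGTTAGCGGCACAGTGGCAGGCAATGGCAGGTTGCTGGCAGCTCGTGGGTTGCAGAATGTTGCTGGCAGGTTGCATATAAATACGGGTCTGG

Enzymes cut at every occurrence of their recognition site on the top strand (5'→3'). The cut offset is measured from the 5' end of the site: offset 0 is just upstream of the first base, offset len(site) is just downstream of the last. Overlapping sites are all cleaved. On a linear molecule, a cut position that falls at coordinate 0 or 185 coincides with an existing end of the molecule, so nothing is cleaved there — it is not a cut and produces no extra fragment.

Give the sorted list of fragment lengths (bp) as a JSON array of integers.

Per-enzyme occurrences:
  AzqV AGCGG/1: at [18, 77, 90, 97] ⇒ [19, 78, 91, 98]
  GruI GGGTC/5: at [38, 69, 83, 177] ⇒ [43, 74, 88, 182]
  ZebI TGGCAG/4: at [107, 117, 128, 156] ⇒ [111, 121, 132, 160]
  CdoII GTTGC/5: at [32, 46, 123, 141, 151, 162] ⇒ [37, 51, 128, 146, 156, 167]

Pooled cuts: [19, 37, 43, 51, 74, 78, 88, 91, 98, 111, 121, 128, 132, 146, 156, 160, 167, 182]

Fragment lengths:
  [0,19): 19 bp
  [19,37): 18 bp
  [37,43): 6 bp
  [43,51): 8 bp
  [51,74): 23 bp
  [74,78): 4 bp
  [78,88): 10 bp
  [88,91): 3 bp
  [91,98): 7 bp
  [98,111): 13 bp
  [111,121): 10 bp
  [121,128): 7 bp
  [128,132): 4 bp
  [132,146): 14 bp
  [146,156): 10 bp
  [156,160): 4 bp
  [160,167): 7 bp
  [167,182): 15 bp
  [182,185): 3 bp

[3,3,4,4,4,6,7,7,7,8,10,10,10,13,14,15,18,19,23]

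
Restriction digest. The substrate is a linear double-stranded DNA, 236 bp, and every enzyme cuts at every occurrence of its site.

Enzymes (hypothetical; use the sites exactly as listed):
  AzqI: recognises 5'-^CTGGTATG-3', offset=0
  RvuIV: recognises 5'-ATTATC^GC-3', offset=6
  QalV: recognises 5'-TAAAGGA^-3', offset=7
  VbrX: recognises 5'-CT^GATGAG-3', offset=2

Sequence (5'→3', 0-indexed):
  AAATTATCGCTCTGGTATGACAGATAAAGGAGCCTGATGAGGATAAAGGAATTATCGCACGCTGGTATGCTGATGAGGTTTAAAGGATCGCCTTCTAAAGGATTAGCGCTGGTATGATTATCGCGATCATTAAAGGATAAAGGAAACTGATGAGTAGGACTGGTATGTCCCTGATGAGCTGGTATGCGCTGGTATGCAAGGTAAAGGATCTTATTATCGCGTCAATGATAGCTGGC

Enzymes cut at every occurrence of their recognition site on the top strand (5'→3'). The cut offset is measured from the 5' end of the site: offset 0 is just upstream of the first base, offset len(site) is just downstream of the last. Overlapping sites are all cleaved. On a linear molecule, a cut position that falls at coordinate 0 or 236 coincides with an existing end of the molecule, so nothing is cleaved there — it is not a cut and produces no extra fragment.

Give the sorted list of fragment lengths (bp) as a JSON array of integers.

Scan for sites:
  AzqI CTGGTATG/0: at [11, 61, 108, 159, 178, 188] ⇒ [11, 61, 108, 159, 178, 188]
  RvuIV ATTATCGC/6: at [2, 50, 116, 212] ⇒ [8, 56, 122, 218]
  QalV TAAAGGA/7: at [24, 43, 80, 95, 130, 137, 201] ⇒ [31, 50, 87, 102, 137, 144, 208]
  VbrX CTGATGAG/2: at [33, 69, 146, 170] ⇒ [35, 71, 148, 172]

All cut coordinates (distinct, sorted): [8, 11, 31, 35, 50, 56, 61, 71, 87, 102, 108, 122, 137, 144, 148, 159, 172, 178, 188, 208, 218]

Fragment lengths:
  [0,8): 8 bp
  [8,11): 3 bp
  [11,31): 20 bp
  [31,35): 4 bp
  [35,50): 15 bp
  [50,56): 6 bp
  [56,61): 5 bp
  [61,71): 10 bp
  [71,87): 16 bp
  [87,102): 15 bp
  [102,108): 6 bp
  [108,122): 14 bp
  [122,137): 15 bp
  [137,144): 7 bp
  [144,148): 4 bp
  [148,159): 11 bp
  [159,172): 13 bp
  [172,178): 6 bp
  [178,188): 10 bp
  [188,208): 20 bp
  [208,218): 10 bp
  [218,236): 18 bp

[3,4,4,5,6,6,6,7,8,10,10,10,11,13,14,15,15,15,16,18,20,20]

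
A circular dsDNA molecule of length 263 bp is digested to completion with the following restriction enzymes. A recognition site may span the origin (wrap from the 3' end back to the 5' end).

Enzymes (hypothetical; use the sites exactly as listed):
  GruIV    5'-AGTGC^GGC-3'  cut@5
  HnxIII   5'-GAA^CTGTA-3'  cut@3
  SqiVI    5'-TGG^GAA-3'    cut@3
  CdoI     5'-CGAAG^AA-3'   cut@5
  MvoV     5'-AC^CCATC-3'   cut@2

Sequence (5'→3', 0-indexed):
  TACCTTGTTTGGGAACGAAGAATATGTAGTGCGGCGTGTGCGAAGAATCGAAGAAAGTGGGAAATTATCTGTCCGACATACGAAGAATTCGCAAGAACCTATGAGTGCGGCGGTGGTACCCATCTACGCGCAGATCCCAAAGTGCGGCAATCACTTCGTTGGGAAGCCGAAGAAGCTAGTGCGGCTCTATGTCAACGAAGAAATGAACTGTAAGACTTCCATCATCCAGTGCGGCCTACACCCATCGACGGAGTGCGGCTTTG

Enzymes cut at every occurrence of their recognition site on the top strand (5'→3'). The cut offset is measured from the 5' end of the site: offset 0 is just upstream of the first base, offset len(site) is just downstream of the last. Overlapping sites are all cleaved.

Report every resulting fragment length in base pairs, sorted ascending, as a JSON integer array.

[7,7,8,8,9,10,10,11,12,13,15,17,18,19,23,25,25,26]

Site scan:
  GruIV (AGTGCGGC, off=5): starts [27, 103, 140, 177, 227, 251] → cuts [32, 108, 145, 182, 232, 256]
  HnxIII (GAACTGTA, off=3): starts [204] → cuts [207]
  SqiVI (TGGGAA, off=3): starts [9, 57, 159] → cuts [12, 60, 162]
  CdoI (CGAAGAA, off=5): starts [15, 40, 48, 80, 167, 195] → cuts [20, 45, 53, 85, 172, 200]
  MvoV (ACCCATC, off=2): starts [117, 239] → cuts [119, 241]

All cut coordinates (distinct, sorted): [12, 20, 32, 45, 53, 60, 85, 108, 119, 145, 162, 172, 182, 200, 207, 232, 241, 256]

Fragment lengths:
  12→20: 8 bp
  20→32: 12 bp
  32→45: 13 bp
  45→53: 8 bp
  53→60: 7 bp
  60→85: 25 bp
  85→108: 23 bp
  108→119: 11 bp
  119→145: 26 bp
  145→162: 17 bp
  162→172: 10 bp
  172→182: 10 bp
  182→200: 18 bp
  200→207: 7 bp
  207→232: 25 bp
  232→241: 9 bp
  241→256: 15 bp
  256→12 (wrap): 263-256+12 = 19 bp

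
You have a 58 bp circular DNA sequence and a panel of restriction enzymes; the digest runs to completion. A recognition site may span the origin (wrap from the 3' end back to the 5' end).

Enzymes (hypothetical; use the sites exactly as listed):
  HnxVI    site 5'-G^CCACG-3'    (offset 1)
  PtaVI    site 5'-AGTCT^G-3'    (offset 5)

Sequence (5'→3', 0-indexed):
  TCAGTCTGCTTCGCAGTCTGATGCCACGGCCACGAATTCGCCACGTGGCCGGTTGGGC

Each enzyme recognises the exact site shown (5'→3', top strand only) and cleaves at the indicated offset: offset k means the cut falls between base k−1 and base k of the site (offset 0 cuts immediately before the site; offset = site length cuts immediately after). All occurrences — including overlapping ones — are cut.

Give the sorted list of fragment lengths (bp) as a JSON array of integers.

Per-enzyme occurrences:
  HnxVI GCCACG/1: at [22, 28, 39] ⇒ [23, 29, 40]
  PtaVI AGTCTG/5: at [2, 14] ⇒ [7, 19]

All cut coordinates (distinct, sorted): [7, 19, 23, 29, 40]

Fragments:
  7→19: 12 bp
  19→23: 4 bp
  23→29: 6 bp
  29→40: 11 bp
  40→7 (wrap): 58-40+7 = 25 bp

[4,6,11,12,25]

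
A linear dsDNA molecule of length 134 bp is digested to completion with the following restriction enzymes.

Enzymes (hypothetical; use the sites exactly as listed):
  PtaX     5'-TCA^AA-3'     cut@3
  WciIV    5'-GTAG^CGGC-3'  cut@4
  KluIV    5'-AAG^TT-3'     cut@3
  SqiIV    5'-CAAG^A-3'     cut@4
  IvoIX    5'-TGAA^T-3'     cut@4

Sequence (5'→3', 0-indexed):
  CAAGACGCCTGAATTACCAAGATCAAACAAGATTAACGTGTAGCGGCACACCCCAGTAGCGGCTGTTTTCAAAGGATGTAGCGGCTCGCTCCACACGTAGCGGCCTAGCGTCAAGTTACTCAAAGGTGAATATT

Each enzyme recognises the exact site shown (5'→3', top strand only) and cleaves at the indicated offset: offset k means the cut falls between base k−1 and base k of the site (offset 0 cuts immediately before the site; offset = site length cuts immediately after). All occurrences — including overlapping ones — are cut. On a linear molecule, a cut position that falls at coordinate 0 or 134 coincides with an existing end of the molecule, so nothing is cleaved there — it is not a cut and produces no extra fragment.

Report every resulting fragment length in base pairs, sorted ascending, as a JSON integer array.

[4,4,4,6,7,8,8,9,10,12,12,15,16,19]

Site scan:
  PtaX TCAAA/3: at [22, 68, 119] ⇒ [25, 71, 122]
  WciIV GTAGCGGC/4: at [39, 55, 77, 96] ⇒ [43, 59, 81, 100]
  KluIV AAGTT/3: at [112] ⇒ [115]
  SqiIV CAAGA/4: at [0, 17, 27] ⇒ [4, 21, 31]
  IvoIX TGAAT/4: at [9, 126] ⇒ [13, 130]

All cut coordinates (distinct, sorted): [4, 13, 21, 25, 31, 43, 59, 71, 81, 100, 115, 122, 130]

Fragments:
  [0,4): 4 bp
  [4,13): 9 bp
  [13,21): 8 bp
  [21,25): 4 bp
  [25,31): 6 bp
  [31,43): 12 bp
  [43,59): 16 bp
  [59,71): 12 bp
  [71,81): 10 bp
  [81,100): 19 bp
  [100,115): 15 bp
  [115,122): 7 bp
  [122,130): 8 bp
  [130,134): 4 bp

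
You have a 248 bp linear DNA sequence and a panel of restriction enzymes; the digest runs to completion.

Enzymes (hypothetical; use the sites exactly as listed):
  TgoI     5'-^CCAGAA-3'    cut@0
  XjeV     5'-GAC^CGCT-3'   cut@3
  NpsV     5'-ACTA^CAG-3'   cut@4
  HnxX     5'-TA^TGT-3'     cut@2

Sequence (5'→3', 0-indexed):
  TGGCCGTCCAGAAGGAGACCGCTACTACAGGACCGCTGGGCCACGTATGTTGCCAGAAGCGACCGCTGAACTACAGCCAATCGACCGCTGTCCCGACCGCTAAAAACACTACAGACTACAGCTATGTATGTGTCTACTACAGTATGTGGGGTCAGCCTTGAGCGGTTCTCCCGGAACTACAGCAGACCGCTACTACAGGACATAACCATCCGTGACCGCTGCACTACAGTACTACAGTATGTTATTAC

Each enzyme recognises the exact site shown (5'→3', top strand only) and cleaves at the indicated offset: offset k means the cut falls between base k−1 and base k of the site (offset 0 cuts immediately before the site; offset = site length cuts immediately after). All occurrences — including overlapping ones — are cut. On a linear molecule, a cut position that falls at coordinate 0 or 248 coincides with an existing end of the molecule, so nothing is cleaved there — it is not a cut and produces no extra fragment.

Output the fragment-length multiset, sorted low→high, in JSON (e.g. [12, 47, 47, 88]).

[4,5,5,5,6,6,7,7,8,8,8,8,9,10,10,11,11,12,12,12,14,14,21,35]

Site scan:
  TgoI CCAGAA/0: at [7, 52] ⇒ [7, 52]
  XjeV GACCGCT/3: at [16, 30, 60, 82, 94, 184, 213] ⇒ [19, 33, 63, 85, 97, 187, 216]
  NpsV ACTACAG/4: at [23, 69, 107, 114, 135, 175, 191, 222, 230] ⇒ [27, 73, 111, 118, 139, 179, 195, 226, 234]
  HnxX TATGT/2: at [45, 122, 126, 142, 237] ⇒ [47, 124, 128, 144, 239]

Pooled cuts: [7, 19, 27, 33, 47, 52, 63, 73, 85, 97, 111, 118, 124, 128, 139, 144, 179, 187, 195, 216, 226, 234, 239]

Fragments:
  [0,7): 7 bp
  [7,19): 12 bp
  [19,27): 8 bp
  [27,33): 6 bp
  [33,47): 14 bp
  [47,52): 5 bp
  [52,63): 11 bp
  [63,73): 10 bp
  [73,85): 12 bp
  [85,97): 12 bp
  [97,111): 14 bp
  [111,118): 7 bp
  [118,124): 6 bp
  [124,128): 4 bp
  [128,139): 11 bp
  [139,144): 5 bp
  [144,179): 35 bp
  [179,187): 8 bp
  [187,195): 8 bp
  [195,216): 21 bp
  [216,226): 10 bp
  [226,234): 8 bp
  [234,239): 5 bp
  [239,248): 9 bp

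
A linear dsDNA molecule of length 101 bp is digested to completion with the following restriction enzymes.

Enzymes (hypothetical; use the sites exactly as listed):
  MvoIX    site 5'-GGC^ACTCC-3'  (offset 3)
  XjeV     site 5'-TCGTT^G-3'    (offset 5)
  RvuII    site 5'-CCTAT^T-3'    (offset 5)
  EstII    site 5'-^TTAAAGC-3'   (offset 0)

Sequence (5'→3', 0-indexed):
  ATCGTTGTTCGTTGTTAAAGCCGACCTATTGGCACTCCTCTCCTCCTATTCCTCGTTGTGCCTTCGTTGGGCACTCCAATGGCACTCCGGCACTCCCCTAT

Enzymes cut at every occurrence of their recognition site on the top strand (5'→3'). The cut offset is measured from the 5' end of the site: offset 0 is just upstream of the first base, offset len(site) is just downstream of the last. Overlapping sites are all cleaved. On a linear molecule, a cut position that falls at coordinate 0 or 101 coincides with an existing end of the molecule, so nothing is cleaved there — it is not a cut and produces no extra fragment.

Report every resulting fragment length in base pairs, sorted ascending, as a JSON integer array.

[1,4,4,6,7,8,8,10,11,11,15,16]

Scan for sites:
  MvoIX GGCACTCC/3: at [30, 69, 80, 88] ⇒ [33, 72, 83, 91]
  XjeV TCGTTG/5: at [1, 8, 52, 63] ⇒ [6, 13, 57, 68]
  RvuII CCTATT/5: at [24, 44] ⇒ [29, 49]
  EstII TTAAAGC/0: at [14] ⇒ [14]

All cut coordinates (distinct, sorted): [6, 13, 14, 29, 33, 49, 57, 68, 72, 83, 91]

Fragments:
  [0,6): 6 bp
  [6,13): 7 bp
  [13,14): 1 bp
  [14,29): 15 bp
  [29,33): 4 bp
  [33,49): 16 bp
  [49,57): 8 bp
  [57,68): 11 bp
  [68,72): 4 bp
  [72,83): 11 bp
  [83,91): 8 bp
  [91,101): 10 bp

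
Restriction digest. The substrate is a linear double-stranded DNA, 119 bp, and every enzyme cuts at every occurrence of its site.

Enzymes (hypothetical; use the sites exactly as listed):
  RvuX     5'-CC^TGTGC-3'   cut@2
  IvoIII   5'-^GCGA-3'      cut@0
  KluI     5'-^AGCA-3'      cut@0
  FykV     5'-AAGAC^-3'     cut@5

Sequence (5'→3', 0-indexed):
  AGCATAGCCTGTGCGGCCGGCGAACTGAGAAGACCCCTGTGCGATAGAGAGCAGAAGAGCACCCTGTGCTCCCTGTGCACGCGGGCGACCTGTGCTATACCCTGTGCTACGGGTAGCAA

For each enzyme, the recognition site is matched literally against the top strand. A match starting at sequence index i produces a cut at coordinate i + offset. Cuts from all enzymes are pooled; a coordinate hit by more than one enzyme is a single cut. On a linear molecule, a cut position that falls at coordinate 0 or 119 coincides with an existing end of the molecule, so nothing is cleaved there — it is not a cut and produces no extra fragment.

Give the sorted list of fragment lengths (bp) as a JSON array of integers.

Scan for sites:
  RvuX (CCTGTGC, off=2): starts [7, 35, 62, 71, 88, 100] → cuts [9, 37, 64, 73, 90, 102]
  IvoIII (GCGA, off=0): starts [19, 40, 84] → cuts [19, 40, 84]
  KluI (AGCA, off=0): starts [0, 49, 57, 114] → cuts [49, 57, 114] (position 0 is a terminus of the linear molecule — no cut)
  FykV (AAGAC, off=5): starts [29] → cuts [34]

Pooled cuts: [9, 19, 34, 37, 40, 49, 57, 64, 73, 84, 90, 102, 114]

Fragment lengths:
  [0,9): 9 bp
  [9,19): 10 bp
  [19,34): 15 bp
  [34,37): 3 bp
  [37,40): 3 bp
  [40,49): 9 bp
  [49,57): 8 bp
  [57,64): 7 bp
  [64,73): 9 bp
  [73,84): 11 bp
  [84,90): 6 bp
  [90,102): 12 bp
  [102,114): 12 bp
  [114,119): 5 bp

[3,3,5,6,7,8,9,9,9,10,11,12,12,15]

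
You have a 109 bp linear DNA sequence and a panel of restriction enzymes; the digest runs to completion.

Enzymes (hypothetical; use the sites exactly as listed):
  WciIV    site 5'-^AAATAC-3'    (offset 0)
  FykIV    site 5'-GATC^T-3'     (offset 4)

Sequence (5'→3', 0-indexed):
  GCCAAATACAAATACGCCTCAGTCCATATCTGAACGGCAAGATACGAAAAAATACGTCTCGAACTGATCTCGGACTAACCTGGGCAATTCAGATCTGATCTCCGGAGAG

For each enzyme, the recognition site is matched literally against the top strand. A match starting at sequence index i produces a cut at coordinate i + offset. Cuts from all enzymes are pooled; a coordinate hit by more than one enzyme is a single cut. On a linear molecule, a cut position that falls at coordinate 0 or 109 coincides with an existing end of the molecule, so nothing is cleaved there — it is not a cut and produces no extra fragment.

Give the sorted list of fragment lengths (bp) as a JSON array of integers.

Site scan:
  WciIV AAATAC/0: at [3, 9, 49] ⇒ [3, 9, 49]
  FykIV GATCT/4: at [65, 91, 96] ⇒ [69, 95, 100]

Pooled cuts: [3, 9, 49, 69, 95, 100]

Fragments:
  [0,3): 3 bp
  [3,9): 6 bp
  [9,49): 40 bp
  [49,69): 20 bp
  [69,95): 26 bp
  [95,100): 5 bp
  [100,109): 9 bp

[3,5,6,9,20,26,40]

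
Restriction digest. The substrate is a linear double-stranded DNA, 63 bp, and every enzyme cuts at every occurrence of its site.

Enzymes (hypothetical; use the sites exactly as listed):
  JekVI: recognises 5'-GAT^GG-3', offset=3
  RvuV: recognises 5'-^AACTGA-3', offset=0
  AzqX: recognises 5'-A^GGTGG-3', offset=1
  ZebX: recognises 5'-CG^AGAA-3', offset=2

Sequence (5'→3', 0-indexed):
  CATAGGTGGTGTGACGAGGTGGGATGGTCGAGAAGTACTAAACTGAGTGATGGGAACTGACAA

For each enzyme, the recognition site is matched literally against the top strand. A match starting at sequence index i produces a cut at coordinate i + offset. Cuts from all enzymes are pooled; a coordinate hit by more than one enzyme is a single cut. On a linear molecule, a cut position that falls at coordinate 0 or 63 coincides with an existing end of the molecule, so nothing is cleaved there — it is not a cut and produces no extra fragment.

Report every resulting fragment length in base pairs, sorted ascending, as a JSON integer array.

[3,4,5,8,9,10,11,13]

Scan for sites:
  JekVI (GATGG, off=3): starts [22, 48] → cuts [25, 51]
  RvuV (AACTGA, off=0): starts [40, 54] → cuts [40, 54]
  AzqX (AGGTGG, off=1): starts [3, 16] → cuts [4, 17]
  ZebX (CGAGAA, off=2): starts [28] → cuts [30]

Pooled cuts: [4, 17, 25, 30, 40, 51, 54]

Fragments:
  [0,4): 4 bp
  [4,17): 13 bp
  [17,25): 8 bp
  [25,30): 5 bp
  [30,40): 10 bp
  [40,51): 11 bp
  [51,54): 3 bp
  [54,63): 9 bp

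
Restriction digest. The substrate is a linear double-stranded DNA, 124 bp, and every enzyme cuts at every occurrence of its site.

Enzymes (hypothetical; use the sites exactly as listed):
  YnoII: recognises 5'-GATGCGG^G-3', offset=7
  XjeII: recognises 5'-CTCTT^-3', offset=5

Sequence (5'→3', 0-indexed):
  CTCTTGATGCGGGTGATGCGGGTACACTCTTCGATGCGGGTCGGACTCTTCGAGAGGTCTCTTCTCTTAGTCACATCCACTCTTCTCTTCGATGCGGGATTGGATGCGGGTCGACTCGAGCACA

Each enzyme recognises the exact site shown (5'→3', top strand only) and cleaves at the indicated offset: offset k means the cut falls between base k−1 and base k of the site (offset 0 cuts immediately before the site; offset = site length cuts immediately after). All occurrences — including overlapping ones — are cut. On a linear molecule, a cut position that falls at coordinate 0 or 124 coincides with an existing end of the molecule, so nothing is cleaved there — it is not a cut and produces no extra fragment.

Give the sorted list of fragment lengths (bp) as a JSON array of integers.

Per-enzyme occurrences:
  YnoII (GATGCGGG, off=7): starts [5, 14, 32, 90, 102] → cuts [12, 21, 39, 97, 109]
  XjeII (CTCTT, off=5): starts [0, 26, 45, 58, 63, 79, 84] → cuts [5, 31, 50, 63, 68, 84, 89]

All cut coordinates (distinct, sorted): [5, 12, 21, 31, 39, 50, 63, 68, 84, 89, 97, 109]

Fragment lengths:
  [0,5): 5 bp
  [5,12): 7 bp
  [12,21): 9 bp
  [21,31): 10 bp
  [31,39): 8 bp
  [39,50): 11 bp
  [50,63): 13 bp
  [63,68): 5 bp
  [68,84): 16 bp
  [84,89): 5 bp
  [89,97): 8 bp
  [97,109): 12 bp
  [109,124): 15 bp

[5,5,5,7,8,8,9,10,11,12,13,15,16]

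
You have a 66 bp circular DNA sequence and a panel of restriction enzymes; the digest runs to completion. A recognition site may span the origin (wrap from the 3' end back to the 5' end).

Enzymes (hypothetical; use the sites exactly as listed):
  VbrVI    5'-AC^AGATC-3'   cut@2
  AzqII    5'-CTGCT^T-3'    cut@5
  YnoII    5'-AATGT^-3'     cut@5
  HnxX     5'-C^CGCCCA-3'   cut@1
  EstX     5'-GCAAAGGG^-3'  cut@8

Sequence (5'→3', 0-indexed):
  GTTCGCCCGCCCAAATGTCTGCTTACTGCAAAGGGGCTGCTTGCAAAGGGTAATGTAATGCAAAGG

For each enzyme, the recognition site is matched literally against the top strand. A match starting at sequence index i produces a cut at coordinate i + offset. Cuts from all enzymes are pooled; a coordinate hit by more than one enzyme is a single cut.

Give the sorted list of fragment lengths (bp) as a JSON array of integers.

Site scan:
  VbrVI (ACAGATC, off=2): no sites
  AzqII (CTGCTT, off=5): starts [18, 36] → cuts [23, 41]
  YnoII (AATGT, off=5): starts [13, 51] → cuts [18, 56]
  HnxX (CCGCCCA, off=1): starts [6] → cuts [7]
  EstX (GCAAAGGG, off=8): starts [27, 42, 59] → cuts [1, 35, 50]

Pooled cuts: [1, 7, 18, 23, 35, 41, 50, 56]

Fragment lengths:
  1→7: 6 bp
  7→18: 11 bp
  18→23: 5 bp
  23→35: 12 bp
  35→41: 6 bp
  41→50: 9 bp
  50→56: 6 bp
  56→1 (wrap): 66-56+1 = 11 bp

[5,6,6,6,9,11,11,12]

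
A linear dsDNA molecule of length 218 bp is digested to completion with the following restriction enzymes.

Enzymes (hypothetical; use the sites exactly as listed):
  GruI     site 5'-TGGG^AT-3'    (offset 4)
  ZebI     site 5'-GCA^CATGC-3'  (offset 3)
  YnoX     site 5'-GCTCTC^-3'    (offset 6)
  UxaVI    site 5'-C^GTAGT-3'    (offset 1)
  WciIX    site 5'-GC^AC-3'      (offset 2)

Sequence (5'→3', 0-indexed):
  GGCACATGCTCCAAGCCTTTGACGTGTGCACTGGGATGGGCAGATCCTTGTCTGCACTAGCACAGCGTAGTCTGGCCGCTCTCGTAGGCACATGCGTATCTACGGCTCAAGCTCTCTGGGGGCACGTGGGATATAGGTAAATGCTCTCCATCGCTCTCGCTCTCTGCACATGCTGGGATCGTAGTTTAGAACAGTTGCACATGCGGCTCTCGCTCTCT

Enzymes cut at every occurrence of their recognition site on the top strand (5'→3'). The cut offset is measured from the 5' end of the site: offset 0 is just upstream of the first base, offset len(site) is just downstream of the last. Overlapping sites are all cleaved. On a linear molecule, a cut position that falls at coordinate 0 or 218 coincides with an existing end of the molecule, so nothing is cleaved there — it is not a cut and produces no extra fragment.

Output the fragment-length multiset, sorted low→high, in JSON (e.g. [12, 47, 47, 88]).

Per-enzyme occurrences:
  GruI (TGGGAT, off=4): starts [31, 126, 173] → cuts [35, 130, 177]
  ZebI (GCACATGC, off=3): starts [1, 87, 165, 196] → cuts [4, 90, 168, 199]
  YnoX (GCTCTC, off=6): starts [77, 110, 142, 152, 158, 205, 211] → cuts [83, 116, 148, 158, 164, 211, 217]
  UxaVI (CGTAGT, off=1): starts [65, 179] → cuts [66, 180]
  WciIX (GCAC, off=2): starts [1, 27, 53, 59, 87, 121, 165, 196] → cuts [3, 29, 55, 61, 89, 123, 167, 198]

Pooled cuts: [3, 4, 29, 35, 55, 61, 66, 83, 89, 90, 116, 123, 130, 148, 158, 164, 167, 168, 177, 180, 198, 199, 211, 217]

Fragments:
  [0,3): 3 bp
  [3,4): 1 bp
  [4,29): 25 bp
  [29,35): 6 bp
  [35,55): 20 bp
  [55,61): 6 bp
  [61,66): 5 bp
  [66,83): 17 bp
  [83,89): 6 bp
  [89,90): 1 bp
  [90,116): 26 bp
  [116,123): 7 bp
  [123,130): 7 bp
  [130,148): 18 bp
  [148,158): 10 bp
  [158,164): 6 bp
  [164,167): 3 bp
  [167,168): 1 bp
  [168,177): 9 bp
  [177,180): 3 bp
  [180,198): 18 bp
  [198,199): 1 bp
  [199,211): 12 bp
  [211,217): 6 bp
  [217,218): 1 bp

[1,1,1,1,1,3,3,3,5,6,6,6,6,6,7,7,9,10,12,17,18,18,20,25,26]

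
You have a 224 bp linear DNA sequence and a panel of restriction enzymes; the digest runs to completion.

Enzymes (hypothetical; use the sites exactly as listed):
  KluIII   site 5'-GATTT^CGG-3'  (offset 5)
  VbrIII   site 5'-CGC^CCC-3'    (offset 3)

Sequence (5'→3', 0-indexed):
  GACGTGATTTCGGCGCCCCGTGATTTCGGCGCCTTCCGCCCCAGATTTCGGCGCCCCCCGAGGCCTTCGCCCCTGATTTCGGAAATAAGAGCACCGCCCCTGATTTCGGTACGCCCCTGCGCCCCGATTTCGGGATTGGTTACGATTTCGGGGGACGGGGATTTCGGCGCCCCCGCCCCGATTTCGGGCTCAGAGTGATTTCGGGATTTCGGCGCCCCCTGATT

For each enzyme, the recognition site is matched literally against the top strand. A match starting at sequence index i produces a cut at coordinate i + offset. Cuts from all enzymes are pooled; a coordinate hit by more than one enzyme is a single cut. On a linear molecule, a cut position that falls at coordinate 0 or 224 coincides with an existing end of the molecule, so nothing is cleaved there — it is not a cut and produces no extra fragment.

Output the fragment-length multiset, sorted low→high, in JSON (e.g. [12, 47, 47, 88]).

[6,6,6,6,6,8,8,8,8,8,9,9,9,9,10,10,13,16,16,17,18,18]

Scan for sites:
  KluIII (GATTTCGG, off=5): starts [5, 21, 43, 74, 101, 125, 143, 159, 179, 196, 204] → cuts [10, 26, 48, 79, 106, 130, 148, 164, 184, 201, 209]
  VbrIII (CGCCCC, off=3): starts [13, 36, 51, 67, 94, 111, 119, 167, 173, 212] → cuts [16, 39, 54, 70, 97, 114, 122, 170, 176, 215]

All cut coordinates (distinct, sorted): [10, 16, 26, 39, 48, 54, 70, 79, 97, 106, 114, 122, 130, 148, 164, 170, 176, 184, 201, 209, 215]

Fragments:
  [0,10): 10 bp
  [10,16): 6 bp
  [16,26): 10 bp
  [26,39): 13 bp
  [39,48): 9 bp
  [48,54): 6 bp
  [54,70): 16 bp
  [70,79): 9 bp
  [79,97): 18 bp
  [97,106): 9 bp
  [106,114): 8 bp
  [114,122): 8 bp
  [122,130): 8 bp
  [130,148): 18 bp
  [148,164): 16 bp
  [164,170): 6 bp
  [170,176): 6 bp
  [176,184): 8 bp
  [184,201): 17 bp
  [201,209): 8 bp
  [209,215): 6 bp
  [215,224): 9 bp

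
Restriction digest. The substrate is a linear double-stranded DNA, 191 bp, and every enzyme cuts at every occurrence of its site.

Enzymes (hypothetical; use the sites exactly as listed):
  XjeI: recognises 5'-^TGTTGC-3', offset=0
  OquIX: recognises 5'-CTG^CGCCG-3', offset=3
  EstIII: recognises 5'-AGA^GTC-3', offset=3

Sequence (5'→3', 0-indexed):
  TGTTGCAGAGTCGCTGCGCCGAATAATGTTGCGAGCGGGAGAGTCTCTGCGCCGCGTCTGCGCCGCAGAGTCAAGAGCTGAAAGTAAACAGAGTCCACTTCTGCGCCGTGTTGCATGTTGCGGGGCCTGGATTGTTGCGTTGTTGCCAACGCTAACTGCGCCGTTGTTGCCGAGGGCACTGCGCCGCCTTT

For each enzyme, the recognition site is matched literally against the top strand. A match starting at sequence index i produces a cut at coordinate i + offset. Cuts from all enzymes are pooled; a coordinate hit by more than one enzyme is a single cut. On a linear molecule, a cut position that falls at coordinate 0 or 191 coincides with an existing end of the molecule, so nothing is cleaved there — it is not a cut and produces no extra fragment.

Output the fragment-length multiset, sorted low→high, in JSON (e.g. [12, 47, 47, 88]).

[5,6,7,7,7,8,9,9,10,10,11,11,16,17,17,18,23]

Per-enzyme occurrences:
  XjeI TGTTGC/0: at [0, 26, 108, 115, 132, 140, 164] ⇒ [26, 108, 115, 132, 140, 164] (position 0 is a terminus of the linear molecule — no cut)
  OquIX CTGCGCCG/3: at [13, 46, 57, 100, 155, 178] ⇒ [16, 49, 60, 103, 158, 181]
  EstIII AGAGTC/3: at [6, 39, 66, 89] ⇒ [9, 42, 69, 92]

Pooled cuts: [9, 16, 26, 42, 49, 60, 69, 92, 103, 108, 115, 132, 140, 158, 164, 181]

Fragment lengths:
  [0,9): 9 bp
  [9,16): 7 bp
  [16,26): 10 bp
  [26,42): 16 bp
  [42,49): 7 bp
  [49,60): 11 bp
  [60,69): 9 bp
  [69,92): 23 bp
  [92,103): 11 bp
  [103,108): 5 bp
  [108,115): 7 bp
  [115,132): 17 bp
  [132,140): 8 bp
  [140,158): 18 bp
  [158,164): 6 bp
  [164,181): 17 bp
  [181,191): 10 bp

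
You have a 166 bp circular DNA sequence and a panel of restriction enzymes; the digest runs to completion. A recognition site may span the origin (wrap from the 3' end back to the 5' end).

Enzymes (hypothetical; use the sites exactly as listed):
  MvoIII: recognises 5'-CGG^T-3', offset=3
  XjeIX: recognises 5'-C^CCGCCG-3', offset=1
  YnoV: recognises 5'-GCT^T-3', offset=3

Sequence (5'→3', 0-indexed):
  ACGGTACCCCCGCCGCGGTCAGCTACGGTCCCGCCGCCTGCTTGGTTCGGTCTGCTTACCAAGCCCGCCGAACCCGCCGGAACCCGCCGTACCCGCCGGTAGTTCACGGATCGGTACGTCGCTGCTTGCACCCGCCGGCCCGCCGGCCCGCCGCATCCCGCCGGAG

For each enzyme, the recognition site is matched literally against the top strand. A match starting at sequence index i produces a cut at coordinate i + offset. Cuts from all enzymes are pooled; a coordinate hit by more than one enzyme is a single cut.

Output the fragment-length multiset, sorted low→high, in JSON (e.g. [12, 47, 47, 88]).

Site scan:
  MvoIII (CGGT, off=3): starts [1, 15, 25, 47, 96, 111] → cuts [4, 18, 28, 50, 99, 114]
  XjeIX (CCCGCCG, off=1): starts [8, 29, 63, 72, 82, 91, 130, 138, 146, 156] → cuts [9, 30, 64, 73, 83, 92, 131, 139, 147, 157]
  YnoV (GCTT, off=3): starts [39, 53, 123] → cuts [42, 56, 126]

All cut coordinates (distinct, sorted): [4, 9, 18, 28, 30, 42, 50, 56, 64, 73, 83, 92, 99, 114, 126, 131, 139, 147, 157]

Fragments:
  4→9: 5 bp
  9→18: 9 bp
  18→28: 10 bp
  28→30: 2 bp
  30→42: 12 bp
  42→50: 8 bp
  50→56: 6 bp
  56→64: 8 bp
  64→73: 9 bp
  73→83: 10 bp
  83→92: 9 bp
  92→99: 7 bp
  99→114: 15 bp
  114→126: 12 bp
  126→131: 5 bp
  131→139: 8 bp
  139→147: 8 bp
  147→157: 10 bp
  157→4 (wrap): 166-157+4 = 13 bp

[2,5,5,6,7,8,8,8,8,9,9,9,10,10,10,12,12,13,15]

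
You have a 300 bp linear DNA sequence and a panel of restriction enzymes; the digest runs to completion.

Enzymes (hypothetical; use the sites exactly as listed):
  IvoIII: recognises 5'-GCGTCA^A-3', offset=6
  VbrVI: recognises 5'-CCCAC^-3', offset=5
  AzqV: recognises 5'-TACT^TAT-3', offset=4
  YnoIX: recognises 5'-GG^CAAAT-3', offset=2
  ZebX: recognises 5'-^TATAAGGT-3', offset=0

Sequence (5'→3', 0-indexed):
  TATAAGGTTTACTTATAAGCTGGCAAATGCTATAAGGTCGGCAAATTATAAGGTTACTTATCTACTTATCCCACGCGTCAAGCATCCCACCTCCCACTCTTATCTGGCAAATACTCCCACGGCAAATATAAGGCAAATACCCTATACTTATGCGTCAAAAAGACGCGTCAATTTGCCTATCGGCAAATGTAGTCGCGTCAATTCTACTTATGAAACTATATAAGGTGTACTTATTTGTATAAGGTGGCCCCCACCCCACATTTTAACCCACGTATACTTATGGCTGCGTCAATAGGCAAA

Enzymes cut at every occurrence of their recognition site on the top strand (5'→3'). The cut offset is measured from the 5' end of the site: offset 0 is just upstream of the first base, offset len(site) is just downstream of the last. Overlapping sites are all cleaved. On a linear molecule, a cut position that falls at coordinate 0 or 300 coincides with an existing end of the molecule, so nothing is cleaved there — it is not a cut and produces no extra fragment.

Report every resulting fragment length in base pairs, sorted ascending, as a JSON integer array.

Per-enzyme occurrences:
  IvoIII (GCGTCAA, off=6): starts [74, 151, 164, 194, 285] → cuts [80, 157, 170, 200, 291]
  VbrVI (CCCAC, off=5): starts [69, 85, 92, 115, 249, 254, 266] → cuts [74, 90, 97, 120, 254, 259, 271]
  AzqV (TACTTAT, off=4): starts [9, 54, 62, 144, 204, 227, 274] → cuts [13, 58, 66, 148, 208, 231, 278]
  YnoIX (GGCAAAT, off=2): starts [21, 39, 105, 120, 131, 181] → cuts [23, 41, 107, 122, 133, 183]
  ZebX (TATAAGGT, off=0): starts [0, 30, 46, 218, 237] → cuts [30, 46, 218, 237] (position 0 is a terminus of the linear molecule — no cut)

Pooled cuts: [13, 23, 30, 41, 46, 58, 66, 74, 80, 90, 97, 107, 120, 122, 133, 148, 157, 170, 183, 200, 208, 218, 231, 237, 254, 259, 271, 278, 291]

Fragments:
  [0,13): 13 bp
  [13,23): 10 bp
  [23,30): 7 bp
  [30,41): 11 bp
  [41,46): 5 bp
  [46,58): 12 bp
  [58,66): 8 bp
  [66,74): 8 bp
  [74,80): 6 bp
  [80,90): 10 bp
  [90,97): 7 bp
  [97,107): 10 bp
  [107,120): 13 bp
  [120,122): 2 bp
  [122,133): 11 bp
  [133,148): 15 bp
  [148,157): 9 bp
  [157,170): 13 bp
  [170,183): 13 bp
  [183,200): 17 bp
  [200,208): 8 bp
  [208,218): 10 bp
  [218,231): 13 bp
  [231,237): 6 bp
  [237,254): 17 bp
  [254,259): 5 bp
  [259,271): 12 bp
  [271,278): 7 bp
  [278,291): 13 bp
  [291,300): 9 bp

[2,5,5,6,6,7,7,7,8,8,8,9,9,10,10,10,10,11,11,12,12,13,13,13,13,13,13,15,17,17]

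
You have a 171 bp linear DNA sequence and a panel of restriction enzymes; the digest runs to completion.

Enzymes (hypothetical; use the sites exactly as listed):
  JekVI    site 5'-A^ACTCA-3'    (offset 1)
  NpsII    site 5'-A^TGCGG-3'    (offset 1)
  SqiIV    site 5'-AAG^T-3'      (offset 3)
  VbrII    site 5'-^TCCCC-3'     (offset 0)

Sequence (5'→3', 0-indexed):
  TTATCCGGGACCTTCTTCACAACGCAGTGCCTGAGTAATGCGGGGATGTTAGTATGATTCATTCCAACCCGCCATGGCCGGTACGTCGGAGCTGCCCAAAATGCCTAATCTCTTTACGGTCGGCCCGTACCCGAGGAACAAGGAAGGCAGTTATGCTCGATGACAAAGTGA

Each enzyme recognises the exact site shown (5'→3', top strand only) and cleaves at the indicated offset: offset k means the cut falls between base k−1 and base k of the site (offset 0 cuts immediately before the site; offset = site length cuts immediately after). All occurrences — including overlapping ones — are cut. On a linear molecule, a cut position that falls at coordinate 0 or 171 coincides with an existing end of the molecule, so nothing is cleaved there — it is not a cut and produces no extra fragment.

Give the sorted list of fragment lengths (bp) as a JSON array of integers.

Scan for sites:
  JekVI (AACTCA, off=1): no sites
  NpsII ATGCGG/1: at [37] ⇒ [38]
  SqiIV AAGT/3: at [165] ⇒ [168]
  VbrII (TCCCC, off=0): no sites

Pooled cuts: [38, 168]

Fragments:
  [0,38): 38 bp
  [38,168): 130 bp
  [168,171): 3 bp

[3,38,130]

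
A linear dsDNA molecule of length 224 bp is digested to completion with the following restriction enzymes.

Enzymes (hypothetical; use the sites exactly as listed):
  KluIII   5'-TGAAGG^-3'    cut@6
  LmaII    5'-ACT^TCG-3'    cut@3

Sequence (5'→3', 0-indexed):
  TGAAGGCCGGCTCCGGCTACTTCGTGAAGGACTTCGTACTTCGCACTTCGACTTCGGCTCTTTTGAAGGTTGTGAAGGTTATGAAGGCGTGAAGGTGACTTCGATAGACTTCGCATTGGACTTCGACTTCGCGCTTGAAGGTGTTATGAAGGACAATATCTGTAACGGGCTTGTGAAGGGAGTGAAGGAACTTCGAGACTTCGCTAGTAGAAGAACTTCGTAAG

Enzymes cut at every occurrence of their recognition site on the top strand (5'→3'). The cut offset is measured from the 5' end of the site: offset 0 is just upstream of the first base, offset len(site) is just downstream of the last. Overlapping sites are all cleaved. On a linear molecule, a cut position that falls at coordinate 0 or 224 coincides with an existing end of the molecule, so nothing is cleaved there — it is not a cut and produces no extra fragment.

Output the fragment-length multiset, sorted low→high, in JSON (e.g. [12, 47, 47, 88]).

[3,4,5,6,6,6,7,7,7,8,8,9,9,9,9,10,11,12,13,15,16,17,27]

Per-enzyme occurrences:
  KluIII TGAAGG/6: at [0, 24, 63, 72, 81, 89, 135, 146, 173, 182] ⇒ [6, 30, 69, 78, 87, 95, 141, 152, 179, 188]
  LmaII ACTTCG/3: at [18, 30, 37, 44, 50, 97, 107, 119, 125, 189, 197, 214] ⇒ [21, 33, 40, 47, 53, 100, 110, 122, 128, 192, 200, 217]

Pooled cuts: [6, 21, 30, 33, 40, 47, 53, 69, 78, 87, 95, 100, 110, 122, 128, 141, 152, 179, 188, 192, 200, 217]

Fragments:
  [0,6): 6 bp
  [6,21): 15 bp
  [21,30): 9 bp
  [30,33): 3 bp
  [33,40): 7 bp
  [40,47): 7 bp
  [47,53): 6 bp
  [53,69): 16 bp
  [69,78): 9 bp
  [78,87): 9 bp
  [87,95): 8 bp
  [95,100): 5 bp
  [100,110): 10 bp
  [110,122): 12 bp
  [122,128): 6 bp
  [128,141): 13 bp
  [141,152): 11 bp
  [152,179): 27 bp
  [179,188): 9 bp
  [188,192): 4 bp
  [192,200): 8 bp
  [200,217): 17 bp
  [217,224): 7 bp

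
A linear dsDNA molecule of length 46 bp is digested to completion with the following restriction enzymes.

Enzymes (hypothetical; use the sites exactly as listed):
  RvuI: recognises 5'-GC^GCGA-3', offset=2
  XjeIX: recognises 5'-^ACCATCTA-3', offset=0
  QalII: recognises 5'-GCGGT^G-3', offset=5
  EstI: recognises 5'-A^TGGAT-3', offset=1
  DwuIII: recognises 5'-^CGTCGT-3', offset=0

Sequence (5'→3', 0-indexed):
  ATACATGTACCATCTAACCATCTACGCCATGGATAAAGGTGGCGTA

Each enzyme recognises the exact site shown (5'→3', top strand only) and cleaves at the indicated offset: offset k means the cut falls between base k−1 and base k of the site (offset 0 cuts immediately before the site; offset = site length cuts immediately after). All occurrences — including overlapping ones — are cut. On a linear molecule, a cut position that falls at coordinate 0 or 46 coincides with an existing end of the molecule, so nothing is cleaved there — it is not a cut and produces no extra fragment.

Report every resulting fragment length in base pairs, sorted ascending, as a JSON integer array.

Site scan:
  RvuI (GCGCGA, off=2): no sites
  XjeIX ACCATCTA/0: at [8, 16] ⇒ [8, 16]
  QalII (GCGGTG, off=5): no sites
  EstI ATGGAT/1: at [28] ⇒ [29]
  DwuIII (CGTCGT, off=0): no sites

Pooled cuts: [8, 16, 29]

Fragments:
  [0,8): 8 bp
  [8,16): 8 bp
  [16,29): 13 bp
  [29,46): 17 bp

[8,8,13,17]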